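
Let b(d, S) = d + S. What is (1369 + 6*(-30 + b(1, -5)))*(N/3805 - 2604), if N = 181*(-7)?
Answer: -2308910471/761 ≈ -3.0340e+6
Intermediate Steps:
N = -1267
b(d, S) = S + d
(1369 + 6*(-30 + b(1, -5)))*(N/3805 - 2604) = (1369 + 6*(-30 + (-5 + 1)))*(-1267/3805 - 2604) = (1369 + 6*(-30 - 4))*(-1267*1/3805 - 2604) = (1369 + 6*(-34))*(-1267/3805 - 2604) = (1369 - 204)*(-9909487/3805) = 1165*(-9909487/3805) = -2308910471/761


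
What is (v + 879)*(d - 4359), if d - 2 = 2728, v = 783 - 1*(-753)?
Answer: -3934035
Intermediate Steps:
v = 1536 (v = 783 + 753 = 1536)
d = 2730 (d = 2 + 2728 = 2730)
(v + 879)*(d - 4359) = (1536 + 879)*(2730 - 4359) = 2415*(-1629) = -3934035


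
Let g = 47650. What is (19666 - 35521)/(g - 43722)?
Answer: -15855/3928 ≈ -4.0364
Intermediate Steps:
(19666 - 35521)/(g - 43722) = (19666 - 35521)/(47650 - 43722) = -15855/3928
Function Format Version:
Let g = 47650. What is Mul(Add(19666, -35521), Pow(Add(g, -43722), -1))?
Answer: Rational(-15855, 3928) ≈ -4.0364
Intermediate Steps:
Mul(Add(19666, -35521), Pow(Add(g, -43722), -1)) = Mul(Add(19666, -35521), Pow(Add(47650, -43722), -1)) = Mul(-15855, Pow(3928, -1)) = Mul(-15855, Rational(1, 3928)) = Rational(-15855, 3928)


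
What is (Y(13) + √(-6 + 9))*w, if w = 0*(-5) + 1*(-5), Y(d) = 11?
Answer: -55 - 5*√3 ≈ -63.660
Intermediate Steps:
w = -5 (w = 0 - 5 = -5)
(Y(13) + √(-6 + 9))*w = (11 + √(-6 + 9))*(-5) = (11 + √3)*(-5) = -55 - 5*√3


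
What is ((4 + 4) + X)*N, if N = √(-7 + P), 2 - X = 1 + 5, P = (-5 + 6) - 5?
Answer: 4*I*√11 ≈ 13.266*I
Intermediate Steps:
P = -4 (P = 1 - 5 = -4)
X = -4 (X = 2 - (1 + 5) = 2 - 1*6 = 2 - 6 = -4)
N = I*√11 (N = √(-7 - 4) = √(-11) = I*√11 ≈ 3.3166*I)
((4 + 4) + X)*N = ((4 + 4) - 4)*(I*√11) = (8 - 4)*(I*√11) = 4*(I*√11) = 4*I*√11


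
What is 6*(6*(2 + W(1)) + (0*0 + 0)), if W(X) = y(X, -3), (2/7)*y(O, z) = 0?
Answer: 72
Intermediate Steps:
y(O, z) = 0 (y(O, z) = (7/2)*0 = 0)
W(X) = 0
6*(6*(2 + W(1)) + (0*0 + 0)) = 6*(6*(2 + 0) + (0*0 + 0)) = 6*(6*2 + (0 + 0)) = 6*(12 + 0) = 6*12 = 72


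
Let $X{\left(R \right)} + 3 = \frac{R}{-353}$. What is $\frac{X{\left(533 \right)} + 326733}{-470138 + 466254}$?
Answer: $- \frac{115335157}{1371052} \approx -84.122$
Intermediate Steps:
$X{\left(R \right)} = -3 - \frac{R}{353}$ ($X{\left(R \right)} = -3 + \frac{R}{-353} = -3 + R \left(- \frac{1}{353}\right) = -3 - \frac{R}{353}$)
$\frac{X{\left(533 \right)} + 326733}{-470138 + 466254} = \frac{\left(-3 - \frac{533}{353}\right) + 326733}{-470138 + 466254} = \frac{\left(-3 - \frac{533}{353}\right) + 326733}{-3884} = \left(- \frac{1592}{353} + 326733\right) \left(- \frac{1}{3884}\right) = \frac{115335157}{353} \left(- \frac{1}{3884}\right) = - \frac{115335157}{1371052}$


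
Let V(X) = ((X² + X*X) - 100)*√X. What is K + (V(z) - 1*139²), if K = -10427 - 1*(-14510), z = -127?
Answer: -15238 + 32158*I*√127 ≈ -15238.0 + 3.624e+5*I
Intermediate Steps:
V(X) = √X*(-100 + 2*X²) (V(X) = ((X² + X²) - 100)*√X = (2*X² - 100)*√X = (-100 + 2*X²)*√X = √X*(-100 + 2*X²))
K = 4083 (K = -10427 + 14510 = 4083)
K + (V(z) - 1*139²) = 4083 + (2*√(-127)*(-50 + (-127)²) - 1*139²) = 4083 + (2*(I*√127)*(-50 + 16129) - 1*19321) = 4083 + (2*(I*√127)*16079 - 19321) = 4083 + (32158*I*√127 - 19321) = 4083 + (-19321 + 32158*I*√127) = -15238 + 32158*I*√127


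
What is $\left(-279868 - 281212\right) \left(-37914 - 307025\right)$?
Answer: $193538374120$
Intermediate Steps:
$\left(-279868 - 281212\right) \left(-37914 - 307025\right) = \left(-561080\right) \left(-344939\right) = 193538374120$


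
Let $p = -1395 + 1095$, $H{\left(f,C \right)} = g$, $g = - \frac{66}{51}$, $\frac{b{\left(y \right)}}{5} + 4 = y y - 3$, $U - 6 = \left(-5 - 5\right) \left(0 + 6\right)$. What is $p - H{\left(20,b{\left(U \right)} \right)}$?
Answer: $- \frac{5078}{17} \approx -298.71$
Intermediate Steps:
$U = -54$ ($U = 6 + \left(-5 - 5\right) \left(0 + 6\right) = 6 - 60 = -54$)
$b{\left(y \right)} = -35 + 5 y^{2}$ ($b{\left(y \right)} = -20 + 5 \left(y y - 3\right) = -20 + 5 \left(y^{2} - 3\right) = -20 + 5 \left(-3 + y^{2}\right) = -20 + \left(-15 + 5 y^{2}\right) = -35 + 5 y^{2}$)
$g = - \frac{22}{17}$ ($g = \left(-66\right) \frac{1}{51} = - \frac{22}{17} \approx -1.2941$)
$H{\left(f,C \right)} = - \frac{22}{17}$
$p = -300$
$p - H{\left(20,b{\left(U \right)} \right)} = -300 - - \frac{22}{17} = -300 + \frac{22}{17} = - \frac{5078}{17}$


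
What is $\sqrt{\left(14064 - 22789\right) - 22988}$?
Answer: $31 i \sqrt{33} \approx 178.08 i$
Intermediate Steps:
$\sqrt{\left(14064 - 22789\right) - 22988} = \sqrt{-8725 - 22988} = \sqrt{-31713} = 31 i \sqrt{33}$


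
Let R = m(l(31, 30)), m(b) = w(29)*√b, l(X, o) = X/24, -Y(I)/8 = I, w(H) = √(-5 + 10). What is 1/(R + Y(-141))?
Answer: 27072/30537061 - 2*√930/30537061 ≈ 0.00088453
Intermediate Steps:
w(H) = √5
Y(I) = -8*I
l(X, o) = X/24 (l(X, o) = X*(1/24) = X/24)
m(b) = √5*√b
R = √930/12 (R = √5*√((1/24)*31) = √5*√(31/24) = √5*(√186/12) = √930/12 ≈ 2.5413)
1/(R + Y(-141)) = 1/(√930/12 - 8*(-141)) = 1/(√930/12 + 1128) = 1/(1128 + √930/12)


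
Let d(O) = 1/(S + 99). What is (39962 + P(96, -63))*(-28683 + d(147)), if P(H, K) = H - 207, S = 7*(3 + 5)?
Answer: -177172126264/155 ≈ -1.1430e+9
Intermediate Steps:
S = 56 (S = 7*8 = 56)
P(H, K) = -207 + H
d(O) = 1/155 (d(O) = 1/(56 + 99) = 1/155)
(39962 + P(96, -63))*(-28683 + d(147)) = (39962 + (-207 + 96))*(-28683 + 1/155) = (39962 - 111)*(-4445864/155) = 39851*(-4445864/155) = -177172126264/155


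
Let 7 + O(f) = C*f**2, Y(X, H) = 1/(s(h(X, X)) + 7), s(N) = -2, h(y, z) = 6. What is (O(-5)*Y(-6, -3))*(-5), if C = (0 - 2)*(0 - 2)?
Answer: -93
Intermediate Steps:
C = 4 (C = -2*(-2) = 4)
Y(X, H) = 1/5 (Y(X, H) = 1/(-2 + 7) = 1/5)
O(f) = -7 + 4*f**2
(O(-5)*Y(-6, -3))*(-5) = ((-7 + 4*(-5)**2)*(1/5))*(-5) = ((-7 + 4*25)*(1/5))*(-5) = ((-7 + 100)*(1/5))*(-5) = (93*(1/5))*(-5) = (93/5)*(-5) = -93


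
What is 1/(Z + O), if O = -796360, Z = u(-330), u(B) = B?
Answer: -1/796690 ≈ -1.2552e-6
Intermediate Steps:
Z = -330
1/(Z + O) = 1/(-330 - 796360) = 1/(-796690) = -1/796690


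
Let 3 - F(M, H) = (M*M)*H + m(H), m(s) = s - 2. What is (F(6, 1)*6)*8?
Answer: -1536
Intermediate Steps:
m(s) = -2 + s
F(M, H) = 5 - H - H*M² (F(M, H) = 3 - ((M*M)*H + (-2 + H)) = 3 - (M²*H + (-2 + H)) = 3 - (H*M² + (-2 + H)) = 3 - (-2 + H + H*M²) = 3 + (2 - H - H*M²) = 5 - H - H*M²)
(F(6, 1)*6)*8 = ((5 - 1*1 - 1*1*6²)*6)*8 = ((5 - 1 - 1*1*36)*6)*8 = ((5 - 1 - 36)*6)*8 = -32*6*8 = -192*8 = -1536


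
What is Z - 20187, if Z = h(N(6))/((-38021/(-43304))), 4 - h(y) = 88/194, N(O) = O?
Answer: -74435506343/3688037 ≈ -20183.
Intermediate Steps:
h(y) = 344/97 (h(y) = 4 - 88/194 = 4 - 1*44/97 = 4 - 44/97 = 344/97)
Z = 14896576/3688037 (Z = 344/(97*((-38021/(-43304)))) = 344/(97*((-38021*(-1/43304)))) = 344/(97*(38021/43304)) = (344/97)*(43304/38021) = 14896576/3688037 ≈ 4.0392)
Z - 20187 = 14896576/3688037 - 20187 = -74435506343/3688037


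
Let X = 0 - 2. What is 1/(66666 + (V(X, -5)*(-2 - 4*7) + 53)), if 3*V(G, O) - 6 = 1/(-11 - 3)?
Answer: 7/466618 ≈ 1.5002e-5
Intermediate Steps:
X = -2
V(G, O) = 83/42 (V(G, O) = 2 + 1/(3*(-11 - 3)) = 2 + (⅓)/(-14) = 2 + (⅓)*(-1/14) = 2 - 1/42 = 83/42)
1/(66666 + (V(X, -5)*(-2 - 4*7) + 53)) = 1/(66666 + (83*(-2 - 4*7)/42 + 53)) = 1/(66666 + (83*(-2 - 28)/42 + 53)) = 1/(66666 + ((83/42)*(-30) + 53)) = 1/(66666 + (-415/7 + 53)) = 1/(66666 - 44/7) = 1/(466618/7) = 7/466618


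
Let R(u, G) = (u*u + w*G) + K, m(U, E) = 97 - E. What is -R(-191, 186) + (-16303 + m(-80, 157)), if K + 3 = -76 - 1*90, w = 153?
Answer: -81133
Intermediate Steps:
K = -169 (K = -3 + (-76 - 1*90) = -3 + (-76 - 90) = -3 - 166 = -169)
R(u, G) = -169 + u² + 153*G (R(u, G) = (u*u + 153*G) - 169 = (u² + 153*G) - 169 = -169 + u² + 153*G)
-R(-191, 186) + (-16303 + m(-80, 157)) = -(-169 + (-191)² + 153*186) + (-16303 + (97 - 1*157)) = -(-169 + 36481 + 28458) + (-16303 + (97 - 157)) = -1*64770 + (-16303 - 60) = -64770 - 16363 = -81133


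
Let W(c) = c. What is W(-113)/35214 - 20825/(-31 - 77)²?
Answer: -122441597/68456016 ≈ -1.7886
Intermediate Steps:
W(-113)/35214 - 20825/(-31 - 77)² = -113/35214 - 20825/(-31 - 77)² = -113*1/35214 - 20825/((-108)²) = -113/35214 - 20825/11664 = -122441597/68456016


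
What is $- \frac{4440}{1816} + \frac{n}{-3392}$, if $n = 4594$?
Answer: $- \frac{1462699}{384992} \approx -3.7993$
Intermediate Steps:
$- \frac{4440}{1816} + \frac{n}{-3392} = - \frac{4440}{1816} + \frac{4594}{-3392} = \left(-4440\right) \frac{1}{1816} + 4594 \left(- \frac{1}{3392}\right) = - \frac{555}{227} - \frac{2297}{1696} = - \frac{1462699}{384992}$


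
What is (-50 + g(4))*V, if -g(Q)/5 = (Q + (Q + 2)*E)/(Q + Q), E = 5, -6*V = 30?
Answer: 1425/4 ≈ 356.25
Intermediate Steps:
V = -5 (V = -⅙*30 = -5)
g(Q) = -5*(10 + 6*Q)/(2*Q) (g(Q) = -5*(Q + (Q + 2)*5)/(Q + Q) = -5*(Q + (2 + Q)*5)/(2*Q) = -5*(Q + (10 + 5*Q))*1/(2*Q) = -5*(10 + 6*Q)*1/(2*Q) = -5*(10 + 6*Q)/(2*Q))
(-50 + g(4))*V = (-50 + (-15 - 25/4))*(-5) = (-50 - 85/4)*(-5) = -285/4*(-5) = 1425/4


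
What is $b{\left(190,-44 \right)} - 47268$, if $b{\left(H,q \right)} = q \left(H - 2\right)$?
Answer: $-55540$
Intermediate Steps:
$b{\left(H,q \right)} = q \left(-2 + H\right)$
$b{\left(190,-44 \right)} - 47268 = - 44 \left(-2 + 190\right) - 47268 = \left(-44\right) 188 - 47268 = -8272 - 47268 = -55540$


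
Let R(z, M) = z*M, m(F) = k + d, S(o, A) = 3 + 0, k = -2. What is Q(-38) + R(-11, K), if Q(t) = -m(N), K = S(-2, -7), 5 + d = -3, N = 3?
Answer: -23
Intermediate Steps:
d = -8 (d = -5 - 3 = -8)
S(o, A) = 3
m(F) = -10 (m(F) = -2 - 8 = -10)
K = 3
R(z, M) = M*z
Q(t) = 10 (Q(t) = -1*(-10) = 10)
Q(-38) + R(-11, K) = 10 + 3*(-11) = 10 - 33 = -23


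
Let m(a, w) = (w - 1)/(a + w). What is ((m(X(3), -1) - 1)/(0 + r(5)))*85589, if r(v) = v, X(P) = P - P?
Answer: 85589/5 ≈ 17118.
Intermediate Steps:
X(P) = 0
m(a, w) = (-1 + w)/(a + w)
((m(X(3), -1) - 1)/(0 + r(5)))*85589 = (((-1 - 1)/(0 - 1) - 1)/(0 + 5))*85589 = ((-2/(-1) - 1)/5)*85589 = ((-1*(-2) - 1)*(⅕))*85589 = ((2 - 1)*(⅕))*85589 = (1*(⅕))*85589 = (⅕)*85589 = 85589/5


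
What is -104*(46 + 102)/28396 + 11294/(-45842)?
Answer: -128288061/162716179 ≈ -0.78842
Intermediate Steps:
-104*(46 + 102)/28396 + 11294/(-45842) = -104*148*(1/28396) + 11294*(-1/45842) = -15392*1/28396 - 5647/22921 = -3848/7099 - 5647/22921 = -128288061/162716179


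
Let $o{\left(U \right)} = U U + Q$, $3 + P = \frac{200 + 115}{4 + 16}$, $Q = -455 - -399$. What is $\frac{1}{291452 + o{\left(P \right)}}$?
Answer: $\frac{16}{4664937} \approx 3.4298 \cdot 10^{-6}$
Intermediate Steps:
$Q = -56$ ($Q = -455 + 399 = -56$)
$P = \frac{51}{4}$ ($P = -3 + \frac{200 + 115}{4 + 16} = -3 + \frac{315}{20} = -3 + 315 \cdot \frac{1}{20} = -3 + \frac{63}{4} = \frac{51}{4} \approx 12.75$)
$o{\left(U \right)} = -56 + U^{2}$ ($o{\left(U \right)} = U U - 56 = U^{2} - 56 = -56 + U^{2}$)
$\frac{1}{291452 + o{\left(P \right)}} = \frac{1}{291452 - \left(56 - \left(\frac{51}{4}\right)^{2}\right)} = \frac{1}{291452 + \left(-56 + \frac{2601}{16}\right)} = \frac{1}{291452 + \frac{1705}{16}} = \frac{1}{\frac{4664937}{16}} = \frac{16}{4664937}$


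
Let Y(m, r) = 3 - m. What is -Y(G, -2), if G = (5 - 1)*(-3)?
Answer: -15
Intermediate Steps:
G = -12 (G = 4*(-3) = -12)
-Y(G, -2) = -(3 - 1*(-12)) = -(3 + 12) = -1*15 = -15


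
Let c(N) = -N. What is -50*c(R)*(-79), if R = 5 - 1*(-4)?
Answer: -35550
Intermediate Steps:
R = 9 (R = 5 + 4 = 9)
-50*c(R)*(-79) = -(-50)*9*(-79) = -50*(-9)*(-79) = 450*(-79) = -35550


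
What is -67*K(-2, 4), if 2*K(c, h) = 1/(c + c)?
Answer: 67/8 ≈ 8.3750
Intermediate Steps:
K(c, h) = 1/(4*c) (K(c, h) = 1/(2*(c + c)) = 1/(2*((2*c))) = (1/(2*c))/2 = 1/(4*c))
-67*K(-2, 4) = -67/(4*(-2)) = -67*(-1)/(4*2) = -67*(-⅛) = 67/8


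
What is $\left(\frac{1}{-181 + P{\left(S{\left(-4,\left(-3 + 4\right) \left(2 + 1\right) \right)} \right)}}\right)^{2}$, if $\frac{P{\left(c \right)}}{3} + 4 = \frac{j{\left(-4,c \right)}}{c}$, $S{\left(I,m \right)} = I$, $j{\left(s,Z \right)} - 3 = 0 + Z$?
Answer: $\frac{16}{591361} \approx 2.7056 \cdot 10^{-5}$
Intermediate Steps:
$j{\left(s,Z \right)} = 3 + Z$ ($j{\left(s,Z \right)} = 3 + \left(0 + Z\right) = 3 + Z$)
$P{\left(c \right)} = -12 + \frac{3 \left(3 + c\right)}{c}$ ($P{\left(c \right)} = -12 + 3 \frac{3 + c}{c} = -12 + \frac{3 \left(3 + c\right)}{c}$)
$\left(\frac{1}{-181 + P{\left(S{\left(-4,\left(-3 + 4\right) \left(2 + 1\right) \right)} \right)}}\right)^{2} = \left(\frac{1}{-181 - \left(9 - \frac{9}{-4}\right)}\right)^{2} = \left(\frac{1}{-181 + \left(-9 + 9 \left(- \frac{1}{4}\right)\right)}\right)^{2} = \left(\frac{1}{-181 - \frac{45}{4}}\right)^{2} = \left(\frac{1}{- \frac{769}{4}}\right)^{2} = \left(- \frac{4}{769}\right)^{2} = \frac{16}{591361}$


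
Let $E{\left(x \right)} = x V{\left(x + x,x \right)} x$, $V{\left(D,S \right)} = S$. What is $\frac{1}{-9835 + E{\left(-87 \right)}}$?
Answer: $- \frac{1}{668338} \approx -1.4962 \cdot 10^{-6}$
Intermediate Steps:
$E{\left(x \right)} = x^{3}$ ($E{\left(x \right)} = x x x = x^{2} x = x^{3}$)
$\frac{1}{-9835 + E{\left(-87 \right)}} = \frac{1}{-9835 + \left(-87\right)^{3}} = \frac{1}{-9835 - 658503} = \frac{1}{-668338} = - \frac{1}{668338}$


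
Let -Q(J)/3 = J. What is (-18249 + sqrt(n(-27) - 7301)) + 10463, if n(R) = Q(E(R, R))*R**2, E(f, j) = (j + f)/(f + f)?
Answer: -7786 + 4*I*sqrt(593) ≈ -7786.0 + 97.406*I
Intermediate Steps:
E(f, j) = (f + j)/(2*f) (E(f, j) = (f + j)/((2*f)) = (f + j)*(1/(2*f)) = (f + j)/(2*f))
Q(J) = -3*J
n(R) = -3*R**2 (n(R) = (-3*(R + R)/(2*R))*R**2 = (-3*2*R/(2*R))*R**2 = (-3*1)*R**2 = -3*R**2)
(-18249 + sqrt(n(-27) - 7301)) + 10463 = (-18249 + sqrt(-3*(-27)**2 - 7301)) + 10463 = (-18249 + sqrt(-3*729 - 7301)) + 10463 = (-18249 + sqrt(-2187 - 7301)) + 10463 = (-18249 + sqrt(-9488)) + 10463 = (-18249 + 4*I*sqrt(593)) + 10463 = -7786 + 4*I*sqrt(593)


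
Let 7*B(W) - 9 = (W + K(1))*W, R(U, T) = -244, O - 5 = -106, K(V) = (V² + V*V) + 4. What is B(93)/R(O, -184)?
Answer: -2304/427 ≈ -5.3958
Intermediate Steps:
K(V) = 4 + 2*V² (K(V) = (V² + V²) + 4 = 2*V² + 4 = 4 + 2*V²)
O = -101 (O = 5 - 106 = -101)
B(W) = 9/7 + W*(6 + W)/7 (B(W) = 9/7 + ((W + (4 + 2*1²))*W)/7 = 9/7 + ((W + (4 + 2*1))*W)/7 = 9/7 + ((W + (4 + 2))*W)/7 = 9/7 + ((W + 6)*W)/7 = 9/7 + ((6 + W)*W)/7 = 9/7 + (W*(6 + W))/7 = 9/7 + W*(6 + W)/7)
B(93)/R(O, -184) = (9/7 + (⅐)*93² + (6/7)*93)/(-244) = (9/7 + (⅐)*8649 + 558/7)*(-1/244) = (9/7 + 8649/7 + 558/7)*(-1/244) = (9216/7)*(-1/244) = -2304/427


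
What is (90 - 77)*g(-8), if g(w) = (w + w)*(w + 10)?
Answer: -416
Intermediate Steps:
g(w) = 2*w*(10 + w) (g(w) = (2*w)*(10 + w) = 2*w*(10 + w))
(90 - 77)*g(-8) = (90 - 77)*(2*(-8)*(10 - 8)) = 13*(2*(-8)*2) = 13*(-32) = -416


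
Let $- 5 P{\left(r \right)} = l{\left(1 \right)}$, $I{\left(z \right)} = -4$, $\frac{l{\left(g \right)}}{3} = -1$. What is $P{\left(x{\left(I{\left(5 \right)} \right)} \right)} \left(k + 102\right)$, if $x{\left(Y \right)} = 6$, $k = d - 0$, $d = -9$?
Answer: $\frac{279}{5} \approx 55.8$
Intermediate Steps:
$l{\left(g \right)} = -3$ ($l{\left(g \right)} = 3 \left(-1\right) = -3$)
$k = -9$ ($k = -9 - 0 = -9 + 0 = -9$)
$P{\left(r \right)} = \frac{3}{5}$ ($P{\left(r \right)} = \left(- \frac{1}{5}\right) \left(-3\right) = \frac{3}{5}$)
$P{\left(x{\left(I{\left(5 \right)} \right)} \right)} \left(k + 102\right) = \frac{3 \left(-9 + 102\right)}{5} = \frac{3}{5} \cdot 93 = \frac{279}{5}$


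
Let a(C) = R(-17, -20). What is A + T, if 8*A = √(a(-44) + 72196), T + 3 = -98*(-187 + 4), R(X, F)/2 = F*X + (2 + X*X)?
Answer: 17931 + 3*√8162/8 ≈ 17965.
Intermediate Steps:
R(X, F) = 4 + 2*X² + 2*F*X (R(X, F) = 2*(F*X + (2 + X*X)) = 2*(F*X + (2 + X²)) = 2*(2 + X² + F*X) = 4 + 2*X² + 2*F*X)
T = 17931 (T = -3 - 98*(-187 + 4) = -3 - 98*(-183) = -3 + 17934 = 17931)
a(C) = 1262 (a(C) = 4 + 2*(-17)² + 2*(-20)*(-17) = 4 + 2*289 + 680 = 4 + 578 + 680 = 1262)
A = 3*√8162/8 (A = √(1262 + 72196)/8 = √73458/8 = (3*√8162)/8 = 3*√8162/8 ≈ 33.879)
A + T = 3*√8162/8 + 17931 = 17931 + 3*√8162/8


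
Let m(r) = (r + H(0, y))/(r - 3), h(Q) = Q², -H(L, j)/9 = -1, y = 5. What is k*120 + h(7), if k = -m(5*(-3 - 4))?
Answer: -629/19 ≈ -33.105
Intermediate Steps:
H(L, j) = 9 (H(L, j) = -9*(-1) = 9)
m(r) = (9 + r)/(-3 + r) (m(r) = (r + 9)/(r - 3) = (9 + r)/(-3 + r))
k = -13/19 (k = -(9 + 5*(-3 - 4))/(-3 + 5*(-3 - 4)) = -(9 + 5*(-7))/(-3 + 5*(-7)) = -(9 - 35)/(-3 - 35) = -(-26)/(-38) = -(-1)*(-26)/38 = -1*13/19 = -13/19 ≈ -0.68421)
k*120 + h(7) = -13/19*120 + 7² = -1560/19 + 49 = -629/19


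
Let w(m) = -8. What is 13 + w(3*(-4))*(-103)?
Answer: 837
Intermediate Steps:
13 + w(3*(-4))*(-103) = 13 - 8*(-103) = 13 + 824 = 837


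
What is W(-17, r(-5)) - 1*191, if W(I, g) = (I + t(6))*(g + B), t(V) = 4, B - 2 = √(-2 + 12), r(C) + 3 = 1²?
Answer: -191 - 13*√10 ≈ -232.11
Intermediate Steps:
r(C) = -2 (r(C) = -3 + 1² = -3 + 1 = -2)
B = 2 + √10 (B = 2 + √(-2 + 12) = 2 + √10 ≈ 5.1623)
W(I, g) = (4 + I)*(2 + g + √10) (W(I, g) = (I + 4)*(g + (2 + √10)) = (4 + I)*(2 + g + √10))
W(-17, r(-5)) - 1*191 = (8 + 4*(-2) + 4*√10 - 17*(-2) - 17*(2 + √10)) - 1*191 = (8 - 8 + 4*√10 + 34 + (-34 - 17*√10)) - 191 = -13*√10 - 191 = -191 - 13*√10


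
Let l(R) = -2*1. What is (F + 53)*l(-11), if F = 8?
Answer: -122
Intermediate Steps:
l(R) = -2
(F + 53)*l(-11) = (8 + 53)*(-2) = 61*(-2) = -122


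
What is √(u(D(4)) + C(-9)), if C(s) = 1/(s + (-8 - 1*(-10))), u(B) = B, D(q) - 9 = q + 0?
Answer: 3*√70/7 ≈ 3.5857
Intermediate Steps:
D(q) = 9 + q (D(q) = 9 + (q + 0) = 9 + q)
C(s) = 1/(2 + s) (C(s) = 1/(s + (-8 + 10)) = 1/(s + 2) = 1/(2 + s))
√(u(D(4)) + C(-9)) = √((9 + 4) + 1/(2 - 9)) = √(13 + 1/(-7)) = √(13 - ⅐) = √(90/7) = 3*√70/7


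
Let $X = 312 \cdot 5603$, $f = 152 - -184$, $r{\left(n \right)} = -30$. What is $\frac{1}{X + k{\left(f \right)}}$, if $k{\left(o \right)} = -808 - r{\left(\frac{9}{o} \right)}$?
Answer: $\frac{1}{1747358} \approx 5.7229 \cdot 10^{-7}$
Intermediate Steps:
$f = 336$ ($f = 152 + 184 = 336$)
$k{\left(o \right)} = -778$ ($k{\left(o \right)} = -808 - -30 = -808 + 30 = -778$)
$X = 1748136$
$\frac{1}{X + k{\left(f \right)}} = \frac{1}{1748136 - 778} = \frac{1}{1747358}$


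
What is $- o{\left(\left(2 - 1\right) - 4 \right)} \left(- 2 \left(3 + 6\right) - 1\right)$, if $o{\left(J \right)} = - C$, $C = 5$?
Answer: $-95$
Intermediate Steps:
$o{\left(J \right)} = -5$ ($o{\left(J \right)} = \left(-1\right) 5 = -5$)
$- o{\left(\left(2 - 1\right) - 4 \right)} \left(- 2 \left(3 + 6\right) - 1\right) = \left(-1\right) \left(-5\right) \left(- 2 \left(3 + 6\right) - 1\right) = 5 \left(\left(-2\right) 9 - 1\right) = 5 \left(-18 - 1\right) = 5 \left(-19\right) = -95$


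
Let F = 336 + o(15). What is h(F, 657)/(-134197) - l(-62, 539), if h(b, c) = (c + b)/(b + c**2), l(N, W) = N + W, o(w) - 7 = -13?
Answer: -1316753636078/2760489803 ≈ -477.00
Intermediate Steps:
o(w) = -6 (o(w) = 7 - 13 = -6)
F = 330 (F = 336 - 6 = 330)
h(b, c) = (b + c)/(b + c**2)
h(F, 657)/(-134197) - l(-62, 539) = ((330 + 657)/(330 + 657**2))/(-134197) - (-62 + 539) = (987/(330 + 431649))*(-1/134197) - 1*477 = (987/431979)*(-1/134197) - 477 = ((1/431979)*987)*(-1/134197) - 477 = (329/143993)*(-1/134197) - 477 = -47/2760489803 - 477 = -1316753636078/2760489803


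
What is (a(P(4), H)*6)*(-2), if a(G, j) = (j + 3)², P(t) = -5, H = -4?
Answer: -12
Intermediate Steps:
a(G, j) = (3 + j)²
(a(P(4), H)*6)*(-2) = ((3 - 4)²*6)*(-2) = ((-1)²*6)*(-2) = (1*6)*(-2) = 6*(-2) = -12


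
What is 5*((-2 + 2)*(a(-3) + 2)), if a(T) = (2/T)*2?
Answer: 0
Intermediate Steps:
a(T) = 4/T
5*((-2 + 2)*(a(-3) + 2)) = 5*((-2 + 2)*(4/(-3) + 2)) = 5*(0*(4*(-⅓) + 2)) = 5*(0*(-4/3 + 2)) = 5*(0*(⅔)) = 5*0 = 0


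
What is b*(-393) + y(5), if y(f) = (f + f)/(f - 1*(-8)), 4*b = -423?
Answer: 2161147/52 ≈ 41561.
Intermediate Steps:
b = -423/4 (b = (1/4)*(-423) = -423/4 ≈ -105.75)
y(f) = 2*f/(8 + f) (y(f) = (2*f)/(f + 8) = (2*f)/(8 + f) = 2*f/(8 + f))
b*(-393) + y(5) = -423/4*(-393) + 2*5/(8 + 5) = 166239/4 + 2*5/13 = 166239/4 + 2*5*(1/13) = 166239/4 + 10/13 = 2161147/52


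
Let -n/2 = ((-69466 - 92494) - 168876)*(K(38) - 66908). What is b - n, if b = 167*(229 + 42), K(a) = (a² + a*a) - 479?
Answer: 42677227585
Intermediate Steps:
K(a) = -479 + 2*a² (K(a) = (a² + a²) - 479 = 2*a² - 479 = -479 + 2*a²)
b = 45257 (b = 167*271 = 45257)
n = -42677182328 (n = -2*((-69466 - 92494) - 168876)*((-479 + 2*38²) - 66908) = -2*(-161960 - 168876)*((-479 + 2*1444) - 66908) = -(-661672)*((-479 + 2888) - 66908) = -(-661672)*(2409 - 66908) = -(-661672)*(-64499) = -2*21338591164 = -42677182328)
b - n = 45257 - 1*(-42677182328) = 45257 + 42677182328 = 42677227585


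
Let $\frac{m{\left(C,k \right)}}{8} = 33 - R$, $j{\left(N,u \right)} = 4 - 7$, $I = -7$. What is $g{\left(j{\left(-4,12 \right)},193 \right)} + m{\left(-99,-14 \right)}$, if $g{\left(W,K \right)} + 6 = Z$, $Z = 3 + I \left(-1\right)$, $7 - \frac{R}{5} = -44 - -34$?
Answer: $-412$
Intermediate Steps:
$R = 85$ ($R = 35 - 5 \left(-44 - -34\right) = 35 - 5 \left(-44 + 34\right) = 35 - -50 = 35 + 50 = 85$)
$j{\left(N,u \right)} = -3$ ($j{\left(N,u \right)} = 4 - 7 = -3$)
$Z = 10$ ($Z = 3 - -7 = 3 + 7 = 10$)
$g{\left(W,K \right)} = 4$ ($g{\left(W,K \right)} = -6 + 10 = 4$)
$m{\left(C,k \right)} = -416$ ($m{\left(C,k \right)} = 8 \left(33 - 85\right) = 8 \left(-52\right) = -416$)
$g{\left(j{\left(-4,12 \right)},193 \right)} + m{\left(-99,-14 \right)} = 4 - 416 = -412$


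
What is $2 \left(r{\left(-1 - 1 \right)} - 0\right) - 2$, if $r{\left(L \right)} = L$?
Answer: $-6$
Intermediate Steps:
$2 \left(r{\left(-1 - 1 \right)} - 0\right) - 2 = 2 \left(\left(-1 - 1\right) - 0\right) - 2 = 2 \left(-2 + 0\right) - 2 = 2 \left(-2\right) - 2 = -4 - 2 = -6$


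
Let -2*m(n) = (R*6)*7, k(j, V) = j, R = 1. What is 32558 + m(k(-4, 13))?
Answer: 32537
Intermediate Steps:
m(n) = -21 (m(n) = -1*6*7/2 = -3*7 = -½*42 = -21)
32558 + m(k(-4, 13)) = 32558 - 21 = 32537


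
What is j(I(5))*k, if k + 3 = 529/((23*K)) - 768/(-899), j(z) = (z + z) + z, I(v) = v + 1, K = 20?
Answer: -161127/8990 ≈ -17.923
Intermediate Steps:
I(v) = 1 + v
j(z) = 3*z (j(z) = 2*z + z = 3*z)
k = -17903/17980 (k = -3 + (529/((23*20)) - 768/(-899)) = -3 + (529/460 - 768*(-1/899)) = -3 + (529*(1/460) + 768/899) = -3 + (23/20 + 768/899) = -3 + 36037/17980 = -17903/17980 ≈ -0.99572)
j(I(5))*k = (3*(1 + 5))*(-17903/17980) = (3*6)*(-17903/17980) = 18*(-17903/17980) = -161127/8990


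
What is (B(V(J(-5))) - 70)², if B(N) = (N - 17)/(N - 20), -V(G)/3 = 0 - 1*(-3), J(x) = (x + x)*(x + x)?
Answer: 4016016/841 ≈ 4775.3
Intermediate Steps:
J(x) = 4*x² (J(x) = (2*x)*(2*x) = 4*x²)
V(G) = -9 (V(G) = -3*(0 - 1*(-3)) = -3*(0 + 3) = -3*3 = -9)
B(N) = (-17 + N)/(-20 + N)
(B(V(J(-5))) - 70)² = ((-17 - 9)/(-20 - 9) - 70)² = (-26/(-29) - 70)² = (-1/29*(-26) - 70)² = (26/29 - 70)² = (-2004/29)² = 4016016/841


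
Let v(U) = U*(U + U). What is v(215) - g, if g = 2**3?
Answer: 92442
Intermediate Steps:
v(U) = 2*U**2 (v(U) = U*(2*U) = 2*U**2)
g = 8
v(215) - g = 2*215**2 - 1*8 = 2*46225 - 8 = 92450 - 8 = 92442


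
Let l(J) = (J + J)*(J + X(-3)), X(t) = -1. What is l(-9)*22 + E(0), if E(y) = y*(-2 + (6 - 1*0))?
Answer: 3960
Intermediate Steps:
l(J) = 2*J*(-1 + J) (l(J) = (J + J)*(J - 1) = (2*J)*(-1 + J) = 2*J*(-1 + J))
E(y) = 4*y (E(y) = y*(-2 + (6 + 0)) = y*(-2 + 6) = y*4 = 4*y)
l(-9)*22 + E(0) = (2*(-9)*(-1 - 9))*22 + 4*0 = (2*(-9)*(-10))*22 + 0 = 180*22 + 0 = 3960 + 0 = 3960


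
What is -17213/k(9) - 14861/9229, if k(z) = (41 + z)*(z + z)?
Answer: -15657607/755100 ≈ -20.736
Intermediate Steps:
k(z) = 2*z*(41 + z) (k(z) = (41 + z)*(2*z) = 2*z*(41 + z))
-17213/k(9) - 14861/9229 = -17213*1/(18*(41 + 9)) - 14861/9229 = -17213/(2*9*50) - 14861*1/9229 = -17213/900 - 1351/839 = -15657607/755100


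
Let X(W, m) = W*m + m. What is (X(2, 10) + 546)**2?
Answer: 331776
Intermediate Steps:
X(W, m) = m + W*m
(X(2, 10) + 546)**2 = (10*(1 + 2) + 546)**2 = (10*3 + 546)**2 = (30 + 546)**2 = 576**2 = 331776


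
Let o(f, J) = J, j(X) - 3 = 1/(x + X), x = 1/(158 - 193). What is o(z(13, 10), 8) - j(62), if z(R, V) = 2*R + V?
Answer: 10810/2169 ≈ 4.9839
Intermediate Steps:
x = -1/35 (x = 1/(-35) = -1/35 ≈ -0.028571)
z(R, V) = V + 2*R
j(X) = 3 + 1/(-1/35 + X)
o(z(13, 10), 8) - j(62) = 8 - (32 + 105*62)/(-1 + 35*62) = 8 - (32 + 6510)/(-1 + 2170) = 8 - 6542/2169 = 10810/2169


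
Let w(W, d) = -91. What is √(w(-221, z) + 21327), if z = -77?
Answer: 2*√5309 ≈ 145.73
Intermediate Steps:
√(w(-221, z) + 21327) = √(-91 + 21327) = √21236 = 2*√5309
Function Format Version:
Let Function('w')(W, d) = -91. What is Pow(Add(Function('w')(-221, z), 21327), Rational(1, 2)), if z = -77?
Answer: Mul(2, Pow(5309, Rational(1, 2))) ≈ 145.73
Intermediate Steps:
Pow(Add(Function('w')(-221, z), 21327), Rational(1, 2)) = Pow(Add(-91, 21327), Rational(1, 2)) = Pow(21236, Rational(1, 2)) = Mul(2, Pow(5309, Rational(1, 2)))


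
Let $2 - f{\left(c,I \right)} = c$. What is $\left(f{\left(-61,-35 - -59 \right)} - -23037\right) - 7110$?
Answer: $15990$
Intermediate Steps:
$f{\left(c,I \right)} = 2 - c$
$\left(f{\left(-61,-35 - -59 \right)} - -23037\right) - 7110 = \left(\left(2 - -61\right) - -23037\right) - 7110 = \left(\left(2 + 61\right) + 23037\right) - 7110 = \left(63 + 23037\right) - 7110 = 23100 - 7110 = 15990$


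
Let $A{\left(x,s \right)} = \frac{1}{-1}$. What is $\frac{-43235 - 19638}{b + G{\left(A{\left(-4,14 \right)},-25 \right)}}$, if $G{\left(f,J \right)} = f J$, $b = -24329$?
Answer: $\frac{62873}{24304} \approx 2.5869$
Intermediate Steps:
$A{\left(x,s \right)} = -1$
$G{\left(f,J \right)} = J f$
$\frac{-43235 - 19638}{b + G{\left(A{\left(-4,14 \right)},-25 \right)}} = \frac{-43235 - 19638}{-24329 - -25} = - \frac{62873}{-24329 + 25} = - \frac{62873}{-24304} = \left(-62873\right) \left(- \frac{1}{24304}\right) = \frac{62873}{24304}$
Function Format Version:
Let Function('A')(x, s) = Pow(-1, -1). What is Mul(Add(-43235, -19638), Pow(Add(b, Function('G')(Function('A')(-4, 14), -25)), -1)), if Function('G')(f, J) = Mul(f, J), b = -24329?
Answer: Rational(62873, 24304) ≈ 2.5869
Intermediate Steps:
Function('A')(x, s) = -1
Function('G')(f, J) = Mul(J, f)
Mul(Add(-43235, -19638), Pow(Add(b, Function('G')(Function('A')(-4, 14), -25)), -1)) = Mul(Add(-43235, -19638), Pow(Add(-24329, Mul(-25, -1)), -1)) = Mul(-62873, Pow(Add(-24329, 25), -1)) = Mul(-62873, Pow(-24304, -1)) = Mul(-62873, Rational(-1, 24304)) = Rational(62873, 24304)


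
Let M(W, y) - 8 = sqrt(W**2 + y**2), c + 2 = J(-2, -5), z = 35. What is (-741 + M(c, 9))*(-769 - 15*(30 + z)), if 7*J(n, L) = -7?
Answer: 1278352 - 5232*sqrt(10) ≈ 1.2618e+6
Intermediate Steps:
J(n, L) = -1 (J(n, L) = (1/7)*(-7) = -1)
c = -3 (c = -2 - 1 = -3)
M(W, y) = 8 + sqrt(W**2 + y**2)
(-741 + M(c, 9))*(-769 - 15*(30 + z)) = (-741 + (8 + sqrt((-3)**2 + 9**2)))*(-769 - 15*(30 + 35)) = (-741 + (8 + sqrt(9 + 81)))*(-769 - 15*65) = (-741 + (8 + sqrt(90)))*(-769 - 975) = (-741 + (8 + 3*sqrt(10)))*(-1744) = (-733 + 3*sqrt(10))*(-1744) = 1278352 - 5232*sqrt(10)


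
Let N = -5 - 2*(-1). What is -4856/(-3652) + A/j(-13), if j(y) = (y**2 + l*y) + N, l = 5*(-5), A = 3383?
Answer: 3684753/448283 ≈ 8.2197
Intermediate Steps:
N = -3 (N = -5 + 2 = -3)
l = -25
j(y) = -3 + y**2 - 25*y (j(y) = (y**2 - 25*y) - 3 = -3 + y**2 - 25*y)
-4856/(-3652) + A/j(-13) = -4856/(-3652) + 3383/(-3 + (-13)**2 - 25*(-13)) = -4856*(-1/3652) + 3383/(-3 + 169 + 325) = 1214/913 + 3383/491 = 3684753/448283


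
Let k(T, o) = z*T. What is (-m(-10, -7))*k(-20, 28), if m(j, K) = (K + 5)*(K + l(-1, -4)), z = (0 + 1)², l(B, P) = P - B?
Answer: 400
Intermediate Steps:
z = 1 (z = 1² = 1)
m(j, K) = (-3 + K)*(5 + K) (m(j, K) = (K + 5)*(K + (-4 - 1*(-1))) = (5 + K)*(K + (-4 + 1)) = (5 + K)*(K - 3) = (5 + K)*(-3 + K) = (-3 + K)*(5 + K))
k(T, o) = T (k(T, o) = 1*T = T)
(-m(-10, -7))*k(-20, 28) = -(-15 + (-7)² + 2*(-7))*(-20) = -(-15 + 49 - 14)*(-20) = -1*20*(-20) = -20*(-20) = 400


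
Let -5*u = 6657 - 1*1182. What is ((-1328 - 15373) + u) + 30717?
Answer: 12921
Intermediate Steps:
u = -1095 (u = -(6657 - 1*1182)/5 = -(6657 - 1182)/5 = -⅕*5475 = -1095)
((-1328 - 15373) + u) + 30717 = ((-1328 - 15373) - 1095) + 30717 = (-16701 - 1095) + 30717 = -17796 + 30717 = 12921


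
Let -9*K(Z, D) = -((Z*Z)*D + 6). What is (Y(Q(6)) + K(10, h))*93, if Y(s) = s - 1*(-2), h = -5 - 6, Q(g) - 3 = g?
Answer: -30845/3 ≈ -10282.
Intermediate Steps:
Q(g) = 3 + g
h = -11
K(Z, D) = 2/3 + D*Z**2/9 (K(Z, D) = -(-1)*((Z*Z)*D + 6)/9 = -(-1)*(Z**2*D + 6)/9 = -(-1)*(D*Z**2 + 6)/9 = -(-1)*(6 + D*Z**2)/9 = -(-6 - D*Z**2)/9 = 2/3 + D*Z**2/9)
Y(s) = 2 + s (Y(s) = s + 2 = 2 + s)
(Y(Q(6)) + K(10, h))*93 = ((2 + (3 + 6)) + (2/3 + (1/9)*(-11)*10**2))*93 = ((2 + 9) + (2/3 + (1/9)*(-11)*100))*93 = (11 + (2/3 - 1100/9))*93 = (11 - 1094/9)*93 = -995/9*93 = -30845/3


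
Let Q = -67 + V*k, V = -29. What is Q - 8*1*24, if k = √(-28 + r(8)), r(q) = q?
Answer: -259 - 58*I*√5 ≈ -259.0 - 129.69*I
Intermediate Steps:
k = 2*I*√5 (k = √(-28 + 8) = √(-20) = 2*I*√5 ≈ 4.4721*I)
Q = -67 - 58*I*√5 ≈ -67.0 - 129.69*I
Q - 8*1*24 = (-67 - 58*I*√5) - 8*1*24 = (-67 - 58*I*√5) - 8*24 = (-67 - 58*I*√5) - 1*192 = (-67 - 58*I*√5) - 192 = -259 - 58*I*√5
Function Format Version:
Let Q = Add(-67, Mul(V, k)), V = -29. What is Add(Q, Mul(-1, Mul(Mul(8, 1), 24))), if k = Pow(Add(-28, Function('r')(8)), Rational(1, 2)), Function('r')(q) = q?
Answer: Add(-259, Mul(-58, I, Pow(5, Rational(1, 2)))) ≈ Add(-259.00, Mul(-129.69, I))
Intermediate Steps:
k = Mul(2, I, Pow(5, Rational(1, 2))) (k = Pow(Add(-28, 8), Rational(1, 2)) = Pow(-20, Rational(1, 2)) = Mul(2, I, Pow(5, Rational(1, 2))) ≈ Mul(4.4721, I))
Q = Add(-67, Mul(-58, I, Pow(5, Rational(1, 2)))) (Q = Add(-67, Mul(-29, Mul(2, I, Pow(5, Rational(1, 2))))) = Add(-67, Mul(-58, I, Pow(5, Rational(1, 2)))) ≈ Add(-67.000, Mul(-129.69, I)))
Add(Q, Mul(-1, Mul(Mul(8, 1), 24))) = Add(Add(-67, Mul(-58, I, Pow(5, Rational(1, 2)))), Mul(-1, Mul(Mul(8, 1), 24))) = Add(Add(-67, Mul(-58, I, Pow(5, Rational(1, 2)))), Mul(-1, Mul(8, 24))) = Add(Add(-67, Mul(-58, I, Pow(5, Rational(1, 2)))), Mul(-1, 192)) = Add(Add(-67, Mul(-58, I, Pow(5, Rational(1, 2)))), -192) = Add(-259, Mul(-58, I, Pow(5, Rational(1, 2))))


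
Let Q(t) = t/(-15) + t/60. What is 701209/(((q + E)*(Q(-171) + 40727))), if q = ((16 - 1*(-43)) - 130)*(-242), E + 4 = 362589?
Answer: 14024180/309400352337 ≈ 4.5327e-5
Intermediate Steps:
E = 362585 (E = -4 + 362589 = 362585)
q = 17182 (q = ((16 + 43) - 130)*(-242) = (59 - 130)*(-242) = -71*(-242) = 17182)
Q(t) = -t/20 (Q(t) = t*(-1/15) + t*(1/60) = -t/15 + t/60 = -t/20)
701209/(((q + E)*(Q(-171) + 40727))) = 701209/(((17182 + 362585)*(-1/20*(-171) + 40727))) = 701209/((379767*(171/20 + 40727))) = 701209/((379767*(814711/20))) = 701209/(309400352337/20) = 701209*(20/309400352337) = 14024180/309400352337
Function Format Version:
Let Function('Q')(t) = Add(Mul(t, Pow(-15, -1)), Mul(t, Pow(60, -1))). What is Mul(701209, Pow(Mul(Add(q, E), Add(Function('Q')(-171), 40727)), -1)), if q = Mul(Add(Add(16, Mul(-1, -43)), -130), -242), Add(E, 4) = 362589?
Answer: Rational(14024180, 309400352337) ≈ 4.5327e-5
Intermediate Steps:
E = 362585 (E = Add(-4, 362589) = 362585)
q = 17182 (q = Mul(Add(Add(16, 43), -130), -242) = Mul(Add(59, -130), -242) = Mul(-71, -242) = 17182)
Function('Q')(t) = Mul(Rational(-1, 20), t) (Function('Q')(t) = Add(Mul(t, Rational(-1, 15)), Mul(t, Rational(1, 60))) = Add(Mul(Rational(-1, 15), t), Mul(Rational(1, 60), t)) = Mul(Rational(-1, 20), t))
Mul(701209, Pow(Mul(Add(q, E), Add(Function('Q')(-171), 40727)), -1)) = Mul(701209, Pow(Mul(Add(17182, 362585), Add(Mul(Rational(-1, 20), -171), 40727)), -1)) = Mul(701209, Pow(Mul(379767, Add(Rational(171, 20), 40727)), -1)) = Mul(701209, Pow(Mul(379767, Rational(814711, 20)), -1)) = Mul(701209, Pow(Rational(309400352337, 20), -1)) = Mul(701209, Rational(20, 309400352337)) = Rational(14024180, 309400352337)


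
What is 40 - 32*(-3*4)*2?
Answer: 808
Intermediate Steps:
40 - 32*(-3*4)*2 = 40 - (-384)*2 = 40 - 32*(-24) = 40 + 768 = 808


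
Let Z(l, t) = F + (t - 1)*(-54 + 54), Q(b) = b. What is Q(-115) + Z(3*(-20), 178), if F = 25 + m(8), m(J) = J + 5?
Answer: -77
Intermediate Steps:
m(J) = 5 + J
F = 38 (F = 25 + (5 + 8) = 25 + 13 = 38)
Z(l, t) = 38 (Z(l, t) = 38 + (t - 1)*(-54 + 54) = 38 + (-1 + t)*0 = 38 + 0 = 38)
Q(-115) + Z(3*(-20), 178) = -115 + 38 = -77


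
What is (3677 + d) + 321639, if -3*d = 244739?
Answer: 731209/3 ≈ 2.4374e+5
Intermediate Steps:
d = -244739/3 (d = -⅓*244739 = -244739/3 ≈ -81580.)
(3677 + d) + 321639 = (3677 - 244739/3) + 321639 = -233708/3 + 321639 = 731209/3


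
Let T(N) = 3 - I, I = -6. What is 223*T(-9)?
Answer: 2007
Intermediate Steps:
T(N) = 9 (T(N) = 3 - 1*(-6) = 3 + 6 = 9)
223*T(-9) = 223*9 = 2007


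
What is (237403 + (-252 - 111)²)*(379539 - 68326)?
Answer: 114891125636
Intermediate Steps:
(237403 + (-252 - 111)²)*(379539 - 68326) = (237403 + (-363)²)*311213 = (237403 + 131769)*311213 = 369172*311213 = 114891125636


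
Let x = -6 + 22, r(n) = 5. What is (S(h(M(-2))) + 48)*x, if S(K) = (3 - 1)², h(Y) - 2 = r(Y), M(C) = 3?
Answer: 832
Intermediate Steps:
h(Y) = 7 (h(Y) = 2 + 5 = 7)
S(K) = 4 (S(K) = 2² = 4)
x = 16
(S(h(M(-2))) + 48)*x = (4 + 48)*16 = 52*16 = 832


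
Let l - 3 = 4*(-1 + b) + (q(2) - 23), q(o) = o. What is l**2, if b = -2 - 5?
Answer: 2500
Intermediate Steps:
b = -7
l = -50 (l = 3 + (4*(-1 - 7) + (2 - 23)) = 3 + (4*(-8) - 21) = 3 + (-32 - 21) = 3 - 53 = -50)
l**2 = (-50)**2 = 2500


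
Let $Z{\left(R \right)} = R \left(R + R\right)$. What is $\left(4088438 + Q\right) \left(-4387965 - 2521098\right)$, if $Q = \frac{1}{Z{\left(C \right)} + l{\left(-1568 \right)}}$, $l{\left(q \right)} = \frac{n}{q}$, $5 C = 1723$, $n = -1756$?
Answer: $- \frac{65745379174161351899934}{2327494511} \approx -2.8247 \cdot 10^{13}$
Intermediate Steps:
$C = \frac{1723}{5}$ ($C = \frac{1}{5} \cdot 1723 = \frac{1723}{5} \approx 344.6$)
$l{\left(q \right)} = - \frac{1756}{q}$
$Z{\left(R \right)} = 2 R^{2}$ ($Z{\left(R \right)} = R 2 R = 2 R^{2}$)
$Q = \frac{9800}{2327494511}$ ($Q = \frac{1}{2 \left(\frac{1723}{5}\right)^{2} - \frac{1756}{-1568}} = \frac{1}{2 \cdot \frac{2968729}{25} - - \frac{439}{392}} = \frac{1}{\frac{5937458}{25} + \frac{439}{392}} = \frac{1}{\frac{2327494511}{9800}} = \frac{9800}{2327494511} \approx 4.2105 \cdot 10^{-6}$)
$\left(4088438 + Q\right) \left(-4387965 - 2521098\right) = \left(4088438 + \frac{9800}{2327494511}\right) \left(-4387965 - 2521098\right) = \frac{9515817003573618}{2327494511} \left(-6909063\right) = - \frac{65745379174161351899934}{2327494511}$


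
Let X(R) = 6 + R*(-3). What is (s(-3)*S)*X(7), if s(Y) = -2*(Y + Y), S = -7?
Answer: 1260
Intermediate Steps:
s(Y) = -4*Y
X(R) = 6 - 3*R
(s(-3)*S)*X(7) = (-4*(-3)*(-7))*(6 - 3*7) = (12*(-7))*(6 - 21) = -84*(-15) = 1260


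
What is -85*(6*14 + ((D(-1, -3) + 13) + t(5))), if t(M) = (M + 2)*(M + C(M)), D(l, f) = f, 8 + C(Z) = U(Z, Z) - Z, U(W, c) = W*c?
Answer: -18105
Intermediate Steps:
C(Z) = -8 + Z² - Z (C(Z) = -8 + (Z*Z - Z) = -8 + (Z² - Z) = -8 + Z² - Z)
t(M) = (-8 + M²)*(2 + M) (t(M) = (M + 2)*(M + (-8 + M² - M)) = (2 + M)*(-8 + M²) = (-8 + M²)*(2 + M))
-85*(6*14 + ((D(-1, -3) + 13) + t(5))) = -85*(6*14 + ((-3 + 13) + (-16 + 5³ - 8*5 + 2*5²))) = -85*(84 + (10 + (-16 + 125 - 40 + 2*25))) = -85*(84 + (10 + (-16 + 125 - 40 + 50))) = -85*(84 + (10 + 119)) = -85*(84 + 129) = -85*213 = -18105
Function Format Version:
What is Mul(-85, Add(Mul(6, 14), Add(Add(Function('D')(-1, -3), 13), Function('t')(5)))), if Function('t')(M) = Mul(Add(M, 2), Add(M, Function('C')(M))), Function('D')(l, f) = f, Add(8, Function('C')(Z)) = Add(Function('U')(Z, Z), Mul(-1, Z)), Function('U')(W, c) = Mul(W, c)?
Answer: -18105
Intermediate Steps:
Function('C')(Z) = Add(-8, Pow(Z, 2), Mul(-1, Z)) (Function('C')(Z) = Add(-8, Add(Mul(Z, Z), Mul(-1, Z))) = Add(-8, Add(Pow(Z, 2), Mul(-1, Z))) = Add(-8, Pow(Z, 2), Mul(-1, Z)))
Function('t')(M) = Mul(Add(-8, Pow(M, 2)), Add(2, M)) (Function('t')(M) = Mul(Add(M, 2), Add(M, Add(-8, Pow(M, 2), Mul(-1, M)))) = Mul(Add(2, M), Add(-8, Pow(M, 2))) = Mul(Add(-8, Pow(M, 2)), Add(2, M)))
Mul(-85, Add(Mul(6, 14), Add(Add(Function('D')(-1, -3), 13), Function('t')(5)))) = Mul(-85, Add(Mul(6, 14), Add(Add(-3, 13), Add(-16, Pow(5, 3), Mul(-8, 5), Mul(2, Pow(5, 2)))))) = Mul(-85, Add(84, Add(10, Add(-16, 125, -40, Mul(2, 25))))) = Mul(-85, Add(84, Add(10, Add(-16, 125, -40, 50)))) = Mul(-85, Add(84, Add(10, 119))) = Mul(-85, Add(84, 129)) = Mul(-85, 213) = -18105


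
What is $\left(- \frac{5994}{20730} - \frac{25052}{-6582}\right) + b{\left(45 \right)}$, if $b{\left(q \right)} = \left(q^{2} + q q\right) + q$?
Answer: $\frac{46601798096}{11370405} \approx 4098.5$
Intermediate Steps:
$b{\left(q \right)} = q + 2 q^{2}$ ($b{\left(q \right)} = \left(q^{2} + q^{2}\right) + q = 2 q^{2} + q = q + 2 q^{2}$)
$\left(- \frac{5994}{20730} - \frac{25052}{-6582}\right) + b{\left(45 \right)} = \left(- \frac{5994}{20730} - \frac{25052}{-6582}\right) + 45 \left(1 + 2 \cdot 45\right) = \left(\left(-5994\right) \frac{1}{20730} - - \frac{12526}{3291}\right) + 45 \left(1 + 90\right) = \left(- \frac{999}{3455} + \frac{12526}{3291}\right) + 45 \cdot 91 = \frac{39989621}{11370405} + 4095 = \frac{46601798096}{11370405}$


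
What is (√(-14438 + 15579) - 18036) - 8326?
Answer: -26362 + √1141 ≈ -26328.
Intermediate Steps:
(√(-14438 + 15579) - 18036) - 8326 = (√1141 - 18036) - 8326 = (-18036 + √1141) - 8326 = -26362 + √1141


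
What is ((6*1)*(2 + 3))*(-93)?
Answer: -2790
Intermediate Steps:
((6*1)*(2 + 3))*(-93) = (6*5)*(-93) = 30*(-93) = -2790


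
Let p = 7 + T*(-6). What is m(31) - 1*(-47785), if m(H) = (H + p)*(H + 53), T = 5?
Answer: 48457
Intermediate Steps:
p = -23 (p = 7 + 5*(-6) = 7 - 30 = -23)
m(H) = (-23 + H)*(53 + H) (m(H) = (H - 23)*(H + 53) = (-23 + H)*(53 + H))
m(31) - 1*(-47785) = (-1219 + 31**2 + 30*31) - 1*(-47785) = (-1219 + 961 + 930) + 47785 = 672 + 47785 = 48457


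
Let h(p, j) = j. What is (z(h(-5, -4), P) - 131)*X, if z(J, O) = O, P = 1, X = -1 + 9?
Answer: -1040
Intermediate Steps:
X = 8
(z(h(-5, -4), P) - 131)*X = (1 - 131)*8 = -130*8 = -1040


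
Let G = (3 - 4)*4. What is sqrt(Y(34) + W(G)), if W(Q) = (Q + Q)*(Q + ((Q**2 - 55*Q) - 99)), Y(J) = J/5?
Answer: I*sqrt(26430)/5 ≈ 32.515*I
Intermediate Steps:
Y(J) = J/5 (Y(J) = J*(1/5) = J/5)
G = -4 (G = -1*4 = -4)
W(Q) = 2*Q*(-99 + Q**2 - 54*Q) (W(Q) = (2*Q)*(Q + (-99 + Q**2 - 55*Q)) = (2*Q)*(-99 + Q**2 - 54*Q) = 2*Q*(-99 + Q**2 - 54*Q))
sqrt(Y(34) + W(G)) = sqrt((1/5)*34 + 2*(-4)*(-99 + (-4)**2 - 54*(-4))) = sqrt(34/5 + 2*(-4)*(-99 + 16 + 216)) = sqrt(34/5 + 2*(-4)*133) = sqrt(34/5 - 1064) = sqrt(-5286/5) = I*sqrt(26430)/5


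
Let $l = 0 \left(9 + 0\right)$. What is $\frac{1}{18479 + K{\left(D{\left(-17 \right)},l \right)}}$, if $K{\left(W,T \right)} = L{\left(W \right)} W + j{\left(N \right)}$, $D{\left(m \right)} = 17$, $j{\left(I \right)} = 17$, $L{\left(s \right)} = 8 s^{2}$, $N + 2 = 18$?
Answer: $\frac{1}{57800} \approx 1.7301 \cdot 10^{-5}$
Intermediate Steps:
$N = 16$ ($N = -2 + 18 = 16$)
$l = 0$ ($l = 0 \cdot 9 = 0$)
$K{\left(W,T \right)} = 17 + 8 W^{3}$ ($K{\left(W,T \right)} = 8 W^{2} W + 17 = 8 W^{3} + 17 = 17 + 8 W^{3}$)
$\frac{1}{18479 + K{\left(D{\left(-17 \right)},l \right)}} = \frac{1}{18479 + \left(17 + 8 \cdot 17^{3}\right)} = \frac{1}{18479 + \left(17 + 8 \cdot 4913\right)} = \frac{1}{18479 + \left(17 + 39304\right)} = \frac{1}{18479 + 39321} = \frac{1}{57800}$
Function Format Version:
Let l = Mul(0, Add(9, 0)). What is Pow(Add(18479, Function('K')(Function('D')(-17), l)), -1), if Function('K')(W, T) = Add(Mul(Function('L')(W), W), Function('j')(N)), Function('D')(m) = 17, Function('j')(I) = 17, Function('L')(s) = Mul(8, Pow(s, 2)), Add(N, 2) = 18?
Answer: Rational(1, 57800) ≈ 1.7301e-5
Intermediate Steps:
N = 16 (N = Add(-2, 18) = 16)
l = 0 (l = Mul(0, 9) = 0)
Function('K')(W, T) = Add(17, Mul(8, Pow(W, 3))) (Function('K')(W, T) = Add(Mul(Mul(8, Pow(W, 2)), W), 17) = Add(Mul(8, Pow(W, 3)), 17) = Add(17, Mul(8, Pow(W, 3))))
Pow(Add(18479, Function('K')(Function('D')(-17), l)), -1) = Pow(Add(18479, Add(17, Mul(8, Pow(17, 3)))), -1) = Pow(Add(18479, Add(17, Mul(8, 4913))), -1) = Pow(Add(18479, Add(17, 39304)), -1) = Pow(Add(18479, 39321), -1) = Pow(57800, -1) = Rational(1, 57800)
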